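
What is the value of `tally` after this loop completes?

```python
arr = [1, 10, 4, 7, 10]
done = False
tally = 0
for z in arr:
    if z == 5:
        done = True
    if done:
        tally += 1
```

Count elements after first 5 in [1, 10, 4, 7, 10]
`tally` takes the values: 0

Answer: 0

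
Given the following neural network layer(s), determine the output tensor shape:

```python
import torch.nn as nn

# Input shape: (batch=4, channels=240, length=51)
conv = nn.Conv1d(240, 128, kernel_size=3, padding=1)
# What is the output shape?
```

Input: (4, 240, 51) -> Output: (4, 128, 51)

Answer: (4, 128, 51)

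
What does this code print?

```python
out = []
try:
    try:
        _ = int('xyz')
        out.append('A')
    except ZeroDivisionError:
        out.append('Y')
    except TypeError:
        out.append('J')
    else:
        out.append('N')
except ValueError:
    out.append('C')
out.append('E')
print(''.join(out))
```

Execution trace: 'C' (outer except ValueError) → 'E' (after the try/except). Output: CE

Answer: CE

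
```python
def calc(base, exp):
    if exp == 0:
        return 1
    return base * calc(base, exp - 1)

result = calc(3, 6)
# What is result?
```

calc(3, 6) = 3 * 3 * 3 * 3 * 3 * 3 = 729

Answer: 729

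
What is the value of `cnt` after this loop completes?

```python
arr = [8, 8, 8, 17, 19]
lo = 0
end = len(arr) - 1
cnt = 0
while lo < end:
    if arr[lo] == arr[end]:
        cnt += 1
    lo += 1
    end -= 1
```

Count matching pairs from ends
`cnt` takes the values: 0

Answer: 0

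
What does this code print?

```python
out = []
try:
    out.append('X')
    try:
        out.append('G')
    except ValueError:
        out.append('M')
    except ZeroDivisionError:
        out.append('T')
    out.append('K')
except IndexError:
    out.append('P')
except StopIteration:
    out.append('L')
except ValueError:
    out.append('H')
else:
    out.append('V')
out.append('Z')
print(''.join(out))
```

Execution trace: 'X' (try body) → 'G' (inner try body, no exception) → 'K' (try body, no exception) → 'V' (else) → 'Z' (after the try/except). Output: XGKVZ

Answer: XGKVZ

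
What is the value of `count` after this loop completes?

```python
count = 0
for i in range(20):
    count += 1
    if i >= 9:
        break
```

Loop breaks when i reaches 9, count is 10
`count` takes the values: 0 → 1 → 2 → 3 → 4 → 5 → 6 → 7 → 8 → 9 → 10

Answer: 10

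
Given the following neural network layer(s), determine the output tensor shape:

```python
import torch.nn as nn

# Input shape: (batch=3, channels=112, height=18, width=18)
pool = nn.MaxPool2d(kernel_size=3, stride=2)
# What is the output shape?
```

Input: (3, 112, 18, 18) -> Output: (3, 112, 8, 8)

Answer: (3, 112, 8, 8)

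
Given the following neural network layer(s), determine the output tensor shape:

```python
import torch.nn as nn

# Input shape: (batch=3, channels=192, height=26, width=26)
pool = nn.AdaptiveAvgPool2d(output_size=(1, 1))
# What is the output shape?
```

Input: (3, 192, 26, 26) -> Output: (3, 192, 1, 1)

Answer: (3, 192, 1, 1)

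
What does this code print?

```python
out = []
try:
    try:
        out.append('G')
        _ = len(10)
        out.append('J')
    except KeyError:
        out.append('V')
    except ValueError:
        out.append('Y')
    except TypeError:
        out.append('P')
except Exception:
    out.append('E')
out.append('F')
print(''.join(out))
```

Execution trace: 'G' (inner try body) → 'P' (inner except TypeError) → 'F' (after the try/except). Output: GPF

Answer: GPF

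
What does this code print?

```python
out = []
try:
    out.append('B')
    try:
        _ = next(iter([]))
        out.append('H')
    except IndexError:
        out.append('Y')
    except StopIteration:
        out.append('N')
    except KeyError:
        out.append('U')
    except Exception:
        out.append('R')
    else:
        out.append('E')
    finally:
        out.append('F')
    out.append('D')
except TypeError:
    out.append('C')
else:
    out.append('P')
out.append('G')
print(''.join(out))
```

Execution trace: 'B' (try body) → 'N' (inner except StopIteration) → 'F' (inner finally) → 'D' (try body, no exception) → 'P' (else) → 'G' (after the try/except). Output: BNFDPG

Answer: BNFDPG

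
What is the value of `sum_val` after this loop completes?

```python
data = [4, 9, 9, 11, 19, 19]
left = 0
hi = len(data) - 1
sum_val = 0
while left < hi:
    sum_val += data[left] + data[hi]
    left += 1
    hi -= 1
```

Sum of pairs from ends
`sum_val` takes the values: 0 → 23 → 51 → 71

Answer: 71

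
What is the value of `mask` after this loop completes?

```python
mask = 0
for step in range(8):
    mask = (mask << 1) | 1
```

Build 8 consecutive 1-bits: 0b11111111
`mask` takes the values: 0 → 1 → 3 → 7 → 15 → 31 → 63 → 127 → 255

Answer: 255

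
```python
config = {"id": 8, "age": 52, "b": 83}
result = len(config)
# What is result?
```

Trace:
`config = {"id": 8, "age": 52, "b": 83}` → config = {'id': 8, 'age': 52, 'b': 83}
`result = len(config)` → result = 3
So result = 3

Answer: 3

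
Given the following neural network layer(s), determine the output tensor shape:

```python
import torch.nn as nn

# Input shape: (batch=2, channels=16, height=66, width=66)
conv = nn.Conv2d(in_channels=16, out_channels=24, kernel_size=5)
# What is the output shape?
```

Input: (2, 16, 66, 66) -> Output: (2, 24, 62, 62)

Answer: (2, 24, 62, 62)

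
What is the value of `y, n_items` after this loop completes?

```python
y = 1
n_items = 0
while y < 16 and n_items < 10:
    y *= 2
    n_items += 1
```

Double until >= 16 or 10 iterations
`y, n_items` takes the values: (1, 0) → (2, 0) → (2, 1) → (4, 1) → (4, 2) → (8, 2) → (8, 3) → (16, 3) → (16, 4)

Answer: 16, 4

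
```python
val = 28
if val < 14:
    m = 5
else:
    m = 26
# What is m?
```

Trace:
`val = 28` → val = 28
`if val < 14: ...` → val < 14 is False, take else branch → m = 26
So m = 26

Answer: 26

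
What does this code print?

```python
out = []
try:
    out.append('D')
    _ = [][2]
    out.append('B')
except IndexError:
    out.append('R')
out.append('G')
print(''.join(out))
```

Execution trace: 'D' (try body) → 'R' (except IndexError) → 'G' (after the try/except). Output: DRG

Answer: DRG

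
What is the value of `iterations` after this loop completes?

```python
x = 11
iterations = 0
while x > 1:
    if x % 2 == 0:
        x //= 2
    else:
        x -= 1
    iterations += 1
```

Steps to reduce 11 to 1
`iterations` takes the values: 0 → 1 → 2 → 3 → 4 → 5

Answer: 5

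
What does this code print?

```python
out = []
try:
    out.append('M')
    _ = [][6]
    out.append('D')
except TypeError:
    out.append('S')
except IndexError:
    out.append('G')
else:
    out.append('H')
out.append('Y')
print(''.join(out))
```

Execution trace: 'M' (try body) → 'G' (except IndexError) → 'Y' (after the try/except). Output: MGY

Answer: MGY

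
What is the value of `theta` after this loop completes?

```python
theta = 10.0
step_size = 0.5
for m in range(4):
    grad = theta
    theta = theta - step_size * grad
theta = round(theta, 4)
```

Gradient descent: w = 10.0 * (1 - 0.5)^4
`theta` takes the values: 10.0 → 5.0 → 2.5 → 1.25 → 0.625

Answer: 0.625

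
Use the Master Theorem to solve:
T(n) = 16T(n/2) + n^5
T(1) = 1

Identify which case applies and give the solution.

a=16, b=2, f(n)=n^5. log_2(16) = 4. Since c=5 > 4 and the regularity condition holds (16(n/2)^5 = (16/2^5)n^5 with 16/2^5 < 1), Case 3 applies: T(n) = Θ(f(n)) = O(n^5).

Answer: O(n^5) - Case 3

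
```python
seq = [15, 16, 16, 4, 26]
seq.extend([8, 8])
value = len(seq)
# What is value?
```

Trace:
`seq = [15, 16, 16, 4, 26]` → seq = [15, 16, 16, 4, 26]
`seq.extend([8, 8])` → seq = [15, 16, 16, 4, 26, 8, 8]
`value = len(seq)` → value = 7
So value = 7

Answer: 7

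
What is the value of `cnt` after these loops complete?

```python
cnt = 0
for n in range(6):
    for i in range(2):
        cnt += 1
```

6 * 2 = 12
`cnt` takes the values: 0 → 1 → 2 → 3 → 4 → 5 → 6 → 7 → 8 → 9 → 10 → 11 → 12

Answer: 12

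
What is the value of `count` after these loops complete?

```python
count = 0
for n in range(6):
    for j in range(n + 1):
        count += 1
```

Triangle: 1 + 2 + ... + 6
`count` takes the values: 0 → 1 → 2 → 3 → 4 → 5 → 6 → 7 → 8 → 9 → 10 → 11 → 12 → 13 → 14 → 15 → 16 → 17 → 18 → 19 → 20 → 21

Answer: 21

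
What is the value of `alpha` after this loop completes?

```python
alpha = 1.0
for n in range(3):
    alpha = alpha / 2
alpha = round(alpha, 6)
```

Halving LR 3 times: 1 / 2^3
`alpha` takes the values: 1.0 → 0.5 → 0.25 → 0.125

Answer: 0.125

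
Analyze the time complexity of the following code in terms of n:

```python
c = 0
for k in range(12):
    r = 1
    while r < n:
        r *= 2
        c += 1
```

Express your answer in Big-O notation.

Each loop level contributes: 1 × log n. Multiplying the contributions gives O(log n).

Answer: O(log n)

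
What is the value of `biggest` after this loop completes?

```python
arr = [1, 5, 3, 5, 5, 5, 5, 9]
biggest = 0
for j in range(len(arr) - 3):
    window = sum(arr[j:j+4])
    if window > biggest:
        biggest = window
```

Max sum of 4-element window in [1, 5, 3, 5, 5, 5, 5, 9]
`biggest` takes the values: 0 → 14 → 18 → 20 → 24

Answer: 24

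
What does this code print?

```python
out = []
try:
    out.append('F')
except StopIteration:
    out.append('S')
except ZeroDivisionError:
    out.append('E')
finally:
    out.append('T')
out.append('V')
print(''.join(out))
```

Execution trace: 'F' (try body, no exception) → 'T' (finally) → 'V' (after the try/except). Output: FTV

Answer: FTV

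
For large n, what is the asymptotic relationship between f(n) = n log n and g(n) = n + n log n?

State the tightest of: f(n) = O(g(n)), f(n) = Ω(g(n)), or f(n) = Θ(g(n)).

n log n vs n + n log n: f(n) = Θ(g(n)) — they are asymptotically equivalent (the n term is dominated).

Answer: f(n) = Θ(g(n)) — they are asymptotically equivalent (the n term is dominated).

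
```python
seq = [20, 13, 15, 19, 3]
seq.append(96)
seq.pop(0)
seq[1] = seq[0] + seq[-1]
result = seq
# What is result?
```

Trace:
`seq = [20, 13, 15, 19, 3]` → seq = [20, 13, 15, 19, 3]
`seq.append(96)` → seq = [20, 13, 15, 19, 3, 96]
`seq.pop(0)` → seq = [13, 15, 19, 3, 96]
`seq[1] = seq[0] + seq[-1]` → seq = [13, 109, 19, 3, 96]
`result = seq` → result = [13, 109, 19, 3, 96]
So result = [13, 109, 19, 3, 96]

Answer: [13, 109, 19, 3, 96]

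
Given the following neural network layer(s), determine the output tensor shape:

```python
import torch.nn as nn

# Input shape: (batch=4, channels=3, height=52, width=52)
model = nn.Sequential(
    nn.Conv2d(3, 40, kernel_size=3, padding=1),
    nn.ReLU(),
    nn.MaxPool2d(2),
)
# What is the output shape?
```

Input: (4, 3, 52, 52) -> after Conv2d: (4, 40, 52, 52) -> after ReLU: (4, 40, 52, 52) -> Output: (4, 40, 26, 26)

Answer: (4, 40, 26, 26)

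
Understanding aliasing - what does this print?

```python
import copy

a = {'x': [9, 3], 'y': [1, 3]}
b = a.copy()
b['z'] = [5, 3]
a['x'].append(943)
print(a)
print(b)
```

Key concept: shallow copy of dict with mutable values.
Step by step:
`a = {'x': [9, 3], 'y': [1, 3]}` → a = {'x': [9, 3], 'y': [1, 3]}
`b = a.copy()` → b = {'x': [9, 3], 'y': [1, 3]}
`b['z'] = [5, 3]` → b = {'x': [9, 3], 'y': [1, 3], 'z': [5, 3]}
`a['x'].append(943)` → a = {'x': [9, 3, 943], 'y': [1, 3]}; b = {'x': [9, 3, 943], 'y': [1, 3], 'z': [5, 3]}
`print(a)` → prints {'x': [9, 3, 943], 'y': [1, 3]}
`print(b)` → prints {'x': [9, 3, 943], 'y': [1, 3], 'z': [5, 3]}

Answer:
{'x': [9, 3, 943], 'y': [1, 3]}
{'x': [9, 3, 943], 'y': [1, 3], 'z': [5, 3]}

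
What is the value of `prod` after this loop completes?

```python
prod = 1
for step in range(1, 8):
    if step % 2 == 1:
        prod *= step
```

Product of odd numbers 1 to 7
`prod` takes the values: 1 → 3 → 15 → 105

Answer: 105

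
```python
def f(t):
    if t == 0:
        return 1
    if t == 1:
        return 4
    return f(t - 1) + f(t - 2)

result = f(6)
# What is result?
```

Build up from base cases: f(0)=1, f(1)=4, f(2)=5, f(3)=9, f(4)=14, f(5)=23, f(6)=37

Answer: 37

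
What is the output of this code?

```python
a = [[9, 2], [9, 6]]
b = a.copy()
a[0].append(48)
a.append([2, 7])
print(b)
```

Key concept: shallow copy with nested lists.
Step by step:
`a = [[9, 2], [9, 6]]` → a = [[9, 2], [9, 6]]
`b = a.copy()` → b = [[9, 2], [9, 6]]
`a[0].append(48)` → a = [[9, 2, 48], [9, 6]]; b = [[9, 2, 48], [9, 6]]
`a.append([2, 7])` → a = [[9, 2, 48], [9, 6], [2, 7]]
`print(b)` → prints [[9, 2, 48], [9, 6]]

Answer: [[9, 2, 48], [9, 6]]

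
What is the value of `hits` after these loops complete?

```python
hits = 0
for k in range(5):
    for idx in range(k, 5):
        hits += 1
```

Upper triangle: 5 + 4 + ... + 1
`hits` takes the values: 0 → 1 → 2 → 3 → 4 → 5 → 6 → 7 → 8 → 9 → 10 → 11 → 12 → 13 → 14 → 15

Answer: 15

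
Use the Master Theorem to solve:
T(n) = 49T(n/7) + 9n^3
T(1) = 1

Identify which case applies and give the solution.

a=49, b=7, f(n)=9n^3. log_7(49) = 2. Since c=3 > 2 and the regularity condition holds (49(n/7)^3 = (49/7^3)n^3 with 49/7^3 < 1), Case 3 applies: T(n) = Θ(f(n)) = O(n^3).

Answer: O(n^3) - Case 3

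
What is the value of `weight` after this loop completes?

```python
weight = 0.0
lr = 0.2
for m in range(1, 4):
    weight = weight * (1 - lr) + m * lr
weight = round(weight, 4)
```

Moving average with lr=0.2
`weight` takes the values: 0.0 → 0.2 → 0.56 → 1.048

Answer: 1.048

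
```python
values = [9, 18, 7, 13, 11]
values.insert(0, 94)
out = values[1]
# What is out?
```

Trace:
`values = [9, 18, 7, 13, 11]` → values = [9, 18, 7, 13, 11]
`values.insert(0, 94)` → values = [94, 9, 18, 7, 13, 11]
`out = values[1]` → out = 9
So out = 9

Answer: 9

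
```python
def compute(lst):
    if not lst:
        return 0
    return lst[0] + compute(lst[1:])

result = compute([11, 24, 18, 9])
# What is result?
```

11 + 24 + 18 + 9 + 0 = 62

Answer: 62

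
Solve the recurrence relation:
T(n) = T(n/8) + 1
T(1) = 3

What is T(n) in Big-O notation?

Each step divides n by 8 and adds 1. After log_8(n) steps we reach T(1)=3. So T(n) = 1·log_8(n) + 3 = O(log n).

Answer: O(log n)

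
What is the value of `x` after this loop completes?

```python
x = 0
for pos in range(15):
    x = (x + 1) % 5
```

Increment mod 5, 15 times = 0
`x` takes the values: 0 → 1 → 2 → 3 → 4 → 0 → 1 → 2 → 3 → 4 → 0 → 1 → 2 → 3 → 4 → 0

Answer: 0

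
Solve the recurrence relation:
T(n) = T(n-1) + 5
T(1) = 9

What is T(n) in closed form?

Unrolling: T(n) = T(1) + 5·(n-1) = 9 + 5(n-1) = 5n + 4.

Answer: T(n) = 5n + 4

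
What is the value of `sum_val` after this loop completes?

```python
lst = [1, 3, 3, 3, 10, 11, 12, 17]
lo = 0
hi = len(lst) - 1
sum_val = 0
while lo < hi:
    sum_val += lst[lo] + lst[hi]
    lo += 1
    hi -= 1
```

Sum of pairs from ends
`sum_val` takes the values: 0 → 18 → 33 → 47 → 60

Answer: 60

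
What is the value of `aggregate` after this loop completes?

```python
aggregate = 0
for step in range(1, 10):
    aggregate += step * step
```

Sum of squares 1² to 9² = 285
`aggregate` takes the values: 0 → 1 → 5 → 14 → 30 → 55 → 91 → 140 → 204 → 285

Answer: 285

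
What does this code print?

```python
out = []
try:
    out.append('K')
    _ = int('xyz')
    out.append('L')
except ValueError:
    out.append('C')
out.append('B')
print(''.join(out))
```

Execution trace: 'K' (try body) → 'C' (except ValueError) → 'B' (after the try/except). Output: KCB

Answer: KCB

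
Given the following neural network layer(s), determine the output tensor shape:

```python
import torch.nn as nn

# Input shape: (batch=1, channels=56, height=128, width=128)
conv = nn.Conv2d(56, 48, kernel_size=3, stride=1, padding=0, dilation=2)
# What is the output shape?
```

Input: (1, 56, 128, 128) -> Output: (1, 48, 124, 124)

Answer: (1, 48, 124, 124)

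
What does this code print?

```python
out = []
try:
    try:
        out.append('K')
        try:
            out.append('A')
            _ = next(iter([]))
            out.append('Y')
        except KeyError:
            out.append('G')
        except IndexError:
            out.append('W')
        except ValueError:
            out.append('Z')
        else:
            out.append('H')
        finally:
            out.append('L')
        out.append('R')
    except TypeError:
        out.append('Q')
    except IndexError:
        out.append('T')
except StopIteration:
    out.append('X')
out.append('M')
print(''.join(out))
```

Execution trace: 'K' (try body) → 'A' (inner try body) → 'L' (inner finally) → 'X' (outer except StopIteration) → 'M' (after the try/except). Output: KALXM

Answer: KALXM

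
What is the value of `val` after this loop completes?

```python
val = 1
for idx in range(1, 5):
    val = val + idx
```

Start at 1, add 1 through 4
`val` takes the values: 1 → 2 → 4 → 7 → 11

Answer: 11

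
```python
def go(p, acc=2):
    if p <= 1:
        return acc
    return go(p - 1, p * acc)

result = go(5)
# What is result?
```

Accumulator trace (n, acc): (5, 2) -> (4, 10) -> (3, 40) -> (2, 120) -> (1, 240) -> return 240

Answer: 240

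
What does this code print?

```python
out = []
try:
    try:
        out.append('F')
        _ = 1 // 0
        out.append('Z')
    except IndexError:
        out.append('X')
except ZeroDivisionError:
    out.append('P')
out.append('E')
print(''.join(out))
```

Execution trace: 'F' (inner try body) → 'P' (outer except ZeroDivisionError) → 'E' (after the try/except). Output: FPE

Answer: FPE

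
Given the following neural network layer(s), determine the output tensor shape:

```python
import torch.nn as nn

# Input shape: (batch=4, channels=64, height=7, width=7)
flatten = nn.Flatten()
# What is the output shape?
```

Input: (4, 64, 7, 7) -> Output: (4, 3136)

Answer: (4, 3136)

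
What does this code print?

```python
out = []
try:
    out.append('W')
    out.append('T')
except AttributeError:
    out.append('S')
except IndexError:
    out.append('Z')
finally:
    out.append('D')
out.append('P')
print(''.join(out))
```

Execution trace: 'W' (try body) → 'T' (try body, no exception) → 'D' (finally) → 'P' (after the try/except). Output: WTDP

Answer: WTDP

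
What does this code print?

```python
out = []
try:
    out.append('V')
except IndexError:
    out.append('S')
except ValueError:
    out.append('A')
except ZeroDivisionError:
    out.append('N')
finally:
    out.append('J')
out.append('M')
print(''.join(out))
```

Execution trace: 'V' (try body, no exception) → 'J' (finally) → 'M' (after the try/except). Output: VJM

Answer: VJM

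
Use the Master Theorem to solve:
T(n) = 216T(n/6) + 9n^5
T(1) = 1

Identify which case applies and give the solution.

a=216, b=6, f(n)=9n^5. log_6(216) = 3. Since c=5 > 3 and the regularity condition holds (216(n/6)^5 = (216/6^5)n^5 with 216/6^5 < 1), Case 3 applies: T(n) = Θ(f(n)) = O(n^5).

Answer: O(n^5) - Case 3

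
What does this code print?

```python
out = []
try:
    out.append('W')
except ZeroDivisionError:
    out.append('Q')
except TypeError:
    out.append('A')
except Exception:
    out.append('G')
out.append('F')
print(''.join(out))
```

Execution trace: 'W' (try body, no exception) → 'F' (after the try/except). Output: WF

Answer: WF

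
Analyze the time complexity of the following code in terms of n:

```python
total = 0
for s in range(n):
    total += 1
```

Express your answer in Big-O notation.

Each loop level contributes: n. Multiplying the contributions gives O(n).

Answer: O(n)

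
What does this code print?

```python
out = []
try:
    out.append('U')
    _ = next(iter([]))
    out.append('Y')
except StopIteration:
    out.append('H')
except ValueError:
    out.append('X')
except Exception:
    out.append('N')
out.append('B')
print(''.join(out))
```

Execution trace: 'U' (try body) → 'H' (except StopIteration) → 'B' (after the try/except). Output: UHB

Answer: UHB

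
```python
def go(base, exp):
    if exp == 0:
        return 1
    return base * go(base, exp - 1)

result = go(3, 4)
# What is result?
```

go(3, 4) = 3 * 3 * 3 * 3 = 81

Answer: 81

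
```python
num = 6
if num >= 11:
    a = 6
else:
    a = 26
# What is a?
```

Trace:
`num = 6` → num = 6
`if num >= 11: ...` → num >= 11 is False, take else branch → a = 26
So a = 26

Answer: 26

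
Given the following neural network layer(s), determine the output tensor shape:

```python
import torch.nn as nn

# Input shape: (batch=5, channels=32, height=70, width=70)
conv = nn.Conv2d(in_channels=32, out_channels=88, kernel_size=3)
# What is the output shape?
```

Input: (5, 32, 70, 70) -> Output: (5, 88, 68, 68)

Answer: (5, 88, 68, 68)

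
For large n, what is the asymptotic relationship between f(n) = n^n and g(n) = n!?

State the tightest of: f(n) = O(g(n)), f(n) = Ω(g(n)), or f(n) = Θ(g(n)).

n^n vs n!: f(n) = Ω(g(n)) but not O(g(n)) — n^n grows strictly faster than n!.

Answer: f(n) = Ω(g(n)) but not O(g(n)) — n^n grows strictly faster than n!.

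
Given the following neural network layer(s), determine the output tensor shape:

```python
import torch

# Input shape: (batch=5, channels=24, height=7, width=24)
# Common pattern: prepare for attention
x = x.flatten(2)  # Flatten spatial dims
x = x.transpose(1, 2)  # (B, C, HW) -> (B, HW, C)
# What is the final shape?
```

Input: (5, 24, 7, 24) -> after flatten(2): (5, 24, 168) -> Output: (5, 168, 24)

Answer: (5, 168, 24)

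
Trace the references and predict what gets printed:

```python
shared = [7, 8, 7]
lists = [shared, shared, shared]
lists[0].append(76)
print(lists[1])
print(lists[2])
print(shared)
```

Key concept: list of same reference.
Step by step:
`shared = [7, 8, 7]` → shared = [7, 8, 7]
`lists = [shared, shared, shared]` → lists = [[7, 8, 7], [7, 8, 7], [7, 8, 7]]
`lists[0].append(76)` → shared = [7, 8, 7, 76]; lists = [[7, 8, 7, 76], [7, 8, 7, 76], [7, 8, 7, 76]]
`print(lists[1])` → prints [7, 8, 7, 76]
`print(lists[2])` → prints [7, 8, 7, 76]
`print(shared)` → prints [7, 8, 7, 76]

Answer:
[7, 8, 7, 76]
[7, 8, 7, 76]
[7, 8, 7, 76]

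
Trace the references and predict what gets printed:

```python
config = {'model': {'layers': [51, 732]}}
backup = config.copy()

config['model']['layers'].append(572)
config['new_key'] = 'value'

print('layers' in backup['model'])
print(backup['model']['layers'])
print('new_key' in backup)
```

Key concept: shallow copy gotcha with nested dict.
Step by step:
`config = {'model': {'layers': [51, 732]}}` → config = {'model': {'layers': [51, 732]}}
`backup = config.copy()` → backup = {'model': {'layers': [51, 732]}}
`config['model']['layers'].append(572)` → config = {'model': {'layers': [51, 732, 572]}}; backup = {'model': {'layers': [51, 732, 572]}}
`config['new_key'] = 'value'` → config = {'model': {'layers': [51, 732, 572]}, 'new_key': 'value'}
`print('layers' in backup['model'])` → prints True
`print(backup['model']['layers'])` → prints [51, 732, 572]
`print('new_key' in backup)` → prints False

Answer:
True
[51, 732, 572]
False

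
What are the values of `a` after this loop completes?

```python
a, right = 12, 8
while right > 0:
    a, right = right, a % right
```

GCD of 12 and 8
`a` takes the values: 12 → 8 → 4

Answer: 4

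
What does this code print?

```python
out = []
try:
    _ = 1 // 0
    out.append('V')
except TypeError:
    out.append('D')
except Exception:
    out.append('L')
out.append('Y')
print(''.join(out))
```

Execution trace: 'L' (except Exception) → 'Y' (after the try/except). Output: LY

Answer: LY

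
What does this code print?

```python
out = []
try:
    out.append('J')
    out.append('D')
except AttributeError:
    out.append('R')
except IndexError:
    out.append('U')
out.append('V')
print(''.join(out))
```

Execution trace: 'J' (try body) → 'D' (try body, no exception) → 'V' (after the try/except). Output: JDV

Answer: JDV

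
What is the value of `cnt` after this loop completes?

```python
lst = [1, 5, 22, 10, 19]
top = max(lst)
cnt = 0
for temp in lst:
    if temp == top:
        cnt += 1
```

Count of max value 22 in [1, 5, 22, 10, 19]
`cnt` takes the values: 0 → 1

Answer: 1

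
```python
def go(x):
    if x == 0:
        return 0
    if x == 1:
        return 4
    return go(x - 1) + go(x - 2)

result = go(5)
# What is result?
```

Build up from base cases: go(0)=0, go(1)=4, go(2)=4, go(3)=8, go(4)=12, go(5)=20

Answer: 20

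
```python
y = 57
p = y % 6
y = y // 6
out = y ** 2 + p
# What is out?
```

Trace:
`y = 57` → y = 57
`p = y % 6` → p = 3
`y = y // 6` → y = 9
`out = y ** 2 + p` → out = 84
So out = 84

Answer: 84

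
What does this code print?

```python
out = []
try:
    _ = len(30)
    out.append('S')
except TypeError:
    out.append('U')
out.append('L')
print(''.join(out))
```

Execution trace: 'U' (except TypeError) → 'L' (after the try/except). Output: UL

Answer: UL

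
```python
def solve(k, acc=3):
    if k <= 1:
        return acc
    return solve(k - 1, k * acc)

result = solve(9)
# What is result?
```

Accumulator trace (n, acc): (9, 3) -> (8, 27) -> (7, 216) -> (6, 1512) -> (5, 9072) -> (4, 45360) -> (3, 181440) -> (2, 544320) -> (1, 1088640) -> return 1088640

Answer: 1088640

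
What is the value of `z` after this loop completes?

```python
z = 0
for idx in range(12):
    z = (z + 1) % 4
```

Increment mod 4, 12 times = 0
`z` takes the values: 0 → 1 → 2 → 3 → 0 → 1 → 2 → 3 → 0 → 1 → 2 → 3 → 0

Answer: 0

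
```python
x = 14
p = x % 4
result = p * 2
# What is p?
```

Trace:
`x = 14` → x = 14
`p = x % 4` → p = 2
`result = p * 2` → result = 4
So p = 2

Answer: 2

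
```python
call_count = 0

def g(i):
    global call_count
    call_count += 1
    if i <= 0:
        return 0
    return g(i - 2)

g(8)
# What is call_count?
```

Linear recursion stepping by 2: 5 calls from i=8 down to ≤0.

Answer: 5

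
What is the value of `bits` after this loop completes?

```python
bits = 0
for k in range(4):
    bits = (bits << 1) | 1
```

Build 4 consecutive 1-bits: 0b1111
`bits` takes the values: 0 → 1 → 3 → 7 → 15

Answer: 15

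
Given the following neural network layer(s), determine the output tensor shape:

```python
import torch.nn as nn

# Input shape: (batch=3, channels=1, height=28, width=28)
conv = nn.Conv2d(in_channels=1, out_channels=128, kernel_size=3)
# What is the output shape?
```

Input: (3, 1, 28, 28) -> Output: (3, 128, 26, 26)

Answer: (3, 128, 26, 26)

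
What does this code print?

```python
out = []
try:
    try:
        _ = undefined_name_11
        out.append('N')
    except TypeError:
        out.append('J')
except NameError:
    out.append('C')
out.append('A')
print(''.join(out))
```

Execution trace: 'C' (outer except NameError) → 'A' (after the try/except). Output: CA

Answer: CA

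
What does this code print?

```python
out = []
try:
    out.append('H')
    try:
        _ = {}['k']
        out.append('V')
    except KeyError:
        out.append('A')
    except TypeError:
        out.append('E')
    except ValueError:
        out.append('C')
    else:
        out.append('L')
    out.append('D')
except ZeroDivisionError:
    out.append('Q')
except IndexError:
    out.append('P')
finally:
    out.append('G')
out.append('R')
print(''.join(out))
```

Execution trace: 'H' (try body) → 'A' (inner except KeyError) → 'D' (try body, no exception) → 'G' (finally) → 'R' (after the try/except). Output: HADGR

Answer: HADGR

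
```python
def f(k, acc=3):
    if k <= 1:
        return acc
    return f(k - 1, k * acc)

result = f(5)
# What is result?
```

Accumulator trace (n, acc): (5, 3) -> (4, 15) -> (3, 60) -> (2, 180) -> (1, 360) -> return 360

Answer: 360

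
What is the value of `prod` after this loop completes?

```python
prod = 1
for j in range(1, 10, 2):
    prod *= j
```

Product of 1, 3, 5, ... up to 9
`prod` takes the values: 1 → 3 → 15 → 105 → 945

Answer: 945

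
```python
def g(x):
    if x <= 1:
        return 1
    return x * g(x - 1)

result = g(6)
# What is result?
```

g(6) = 6 * 5 * 4 * 3 * 2 * 1 = 720

Answer: 720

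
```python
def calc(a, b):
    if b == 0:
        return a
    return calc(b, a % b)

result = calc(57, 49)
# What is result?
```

calc(57, 49) -> calc(49, 8) -> calc(8, 1) -> calc(1, 0) -> 1

Answer: 1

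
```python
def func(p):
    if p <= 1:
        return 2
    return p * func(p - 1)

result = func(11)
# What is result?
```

func(11) = 11 * 10 * 9 * 8 * 7 * 6 * 5 * 4 * 3 * 2 * 2 = 79833600

Answer: 79833600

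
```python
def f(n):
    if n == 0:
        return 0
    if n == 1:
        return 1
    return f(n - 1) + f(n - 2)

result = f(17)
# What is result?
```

Build up from base cases: f(0)=0, f(1)=1, f(2)=1, f(3)=2, f(4)=3, f(5)=5, f(6)=8, ..., f(17)=1597

Answer: 1597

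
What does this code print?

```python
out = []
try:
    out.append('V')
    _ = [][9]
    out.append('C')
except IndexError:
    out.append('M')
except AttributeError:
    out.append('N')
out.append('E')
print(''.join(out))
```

Execution trace: 'V' (try body) → 'M' (except IndexError) → 'E' (after the try/except). Output: VME

Answer: VME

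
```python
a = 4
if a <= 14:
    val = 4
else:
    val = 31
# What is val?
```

Trace:
`a = 4` → a = 4
`if a <= 14: ...` → a <= 14 is True → val = 4
So val = 4

Answer: 4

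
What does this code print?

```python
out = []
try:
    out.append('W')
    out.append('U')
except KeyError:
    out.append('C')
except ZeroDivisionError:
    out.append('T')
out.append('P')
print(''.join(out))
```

Execution trace: 'W' (try body) → 'U' (try body, no exception) → 'P' (after the try/except). Output: WUP

Answer: WUP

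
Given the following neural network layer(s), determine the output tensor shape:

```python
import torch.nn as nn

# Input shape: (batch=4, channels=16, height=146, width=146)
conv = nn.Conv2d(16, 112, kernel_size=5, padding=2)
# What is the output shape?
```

Input: (4, 16, 146, 146) -> Output: (4, 112, 146, 146)

Answer: (4, 112, 146, 146)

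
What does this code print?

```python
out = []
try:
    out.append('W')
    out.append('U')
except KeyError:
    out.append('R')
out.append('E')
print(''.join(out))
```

Execution trace: 'W' (try body) → 'U' (try body, no exception) → 'E' (after the try/except). Output: WUE

Answer: WUE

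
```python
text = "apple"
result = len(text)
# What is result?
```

Trace:
`text = "apple"` → text = 'apple'
`result = len(text)` → result = 5
So result = 5

Answer: 5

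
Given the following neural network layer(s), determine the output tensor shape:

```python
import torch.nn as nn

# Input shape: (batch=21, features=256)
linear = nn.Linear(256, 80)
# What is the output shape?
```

Input: (21, 256) -> Output: (21, 80)

Answer: (21, 80)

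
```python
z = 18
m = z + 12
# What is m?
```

Trace:
`z = 18` → z = 18
`m = z + 12` → m = 30
So m = 30

Answer: 30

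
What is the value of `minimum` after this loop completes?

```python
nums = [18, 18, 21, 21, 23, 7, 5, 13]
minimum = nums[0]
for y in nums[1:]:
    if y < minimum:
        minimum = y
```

Minimum of [18, 18, 21, 21, 23, 7, 5, 13]
`minimum` takes the values: 18 → 7 → 5

Answer: 5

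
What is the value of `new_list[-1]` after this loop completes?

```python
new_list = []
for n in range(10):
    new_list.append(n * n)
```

Last element of squares 0 to 9
`new_list` takes the values: [] → [0] → [0, 1] → [0, 1, 4] → [0, 1, 4, 9] → [0, 1, 4, 9, 16] → [0, 1, 4, 9, 16, 25] → [0, 1, 4, 9, 16, 25, 36] → [0, 1, 4, 9, 16, 25, 36, 49] → [0, 1, 4, 9, 16, 25, 36, 49, 64] → [0, 1, 4, 9, 16, 25, 36, 49, 64, 81]
So `new_list[-1]` = 81

Answer: 81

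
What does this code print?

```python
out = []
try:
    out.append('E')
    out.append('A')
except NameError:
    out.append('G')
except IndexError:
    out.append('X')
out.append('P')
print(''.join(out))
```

Execution trace: 'E' (try body) → 'A' (try body, no exception) → 'P' (after the try/except). Output: EAP

Answer: EAP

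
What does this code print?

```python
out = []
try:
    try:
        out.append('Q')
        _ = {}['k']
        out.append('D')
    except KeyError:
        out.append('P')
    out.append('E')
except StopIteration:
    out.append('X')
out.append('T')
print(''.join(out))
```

Execution trace: 'Q' (inner try body) → 'P' (inner except KeyError) → 'E' (try body, no exception) → 'T' (after the try/except). Output: QPET

Answer: QPET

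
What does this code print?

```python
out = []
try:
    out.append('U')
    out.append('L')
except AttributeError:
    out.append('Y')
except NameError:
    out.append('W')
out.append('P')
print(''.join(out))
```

Execution trace: 'U' (try body) → 'L' (try body, no exception) → 'P' (after the try/except). Output: ULP

Answer: ULP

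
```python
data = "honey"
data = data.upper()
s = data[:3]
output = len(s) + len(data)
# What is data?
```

Trace:
`data = "honey"` → data = 'honey'
`data = data.upper()` → data = 'HONEY'
`s = data[:3]` → s = 'HON'
`output = len(s) + len(data)` → output = 8
So data = 'HONEY'

Answer: 'HONEY'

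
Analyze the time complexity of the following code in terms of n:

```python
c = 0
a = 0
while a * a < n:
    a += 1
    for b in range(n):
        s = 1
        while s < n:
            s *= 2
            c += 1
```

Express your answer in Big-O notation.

Each loop level contributes: √n × n × log n. Multiplying the contributions gives O(n√n log n).

Answer: O(n√n log n)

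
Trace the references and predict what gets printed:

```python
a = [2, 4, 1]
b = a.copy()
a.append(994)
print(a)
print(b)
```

Key concept: list.copy() creates independent copy.
Step by step:
`a = [2, 4, 1]` → a = [2, 4, 1]
`b = a.copy()` → b = [2, 4, 1]
`a.append(994)` → a = [2, 4, 1, 994]
`print(a)` → prints [2, 4, 1, 994]
`print(b)` → prints [2, 4, 1]

Answer:
[2, 4, 1, 994]
[2, 4, 1]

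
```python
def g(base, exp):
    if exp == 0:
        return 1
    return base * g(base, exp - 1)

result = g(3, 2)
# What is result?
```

g(3, 2) = 3 * 3 = 9

Answer: 9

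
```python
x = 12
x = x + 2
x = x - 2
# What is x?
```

Trace:
`x = 12` → x = 12
`x = x + 2` → x = 14
`x = x - 2` → x = 12
So x = 12

Answer: 12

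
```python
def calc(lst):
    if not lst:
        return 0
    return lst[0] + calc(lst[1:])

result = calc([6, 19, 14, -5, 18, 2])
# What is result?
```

6 + 19 + 14 + (-5) + 18 + 2 + 0 = 54

Answer: 54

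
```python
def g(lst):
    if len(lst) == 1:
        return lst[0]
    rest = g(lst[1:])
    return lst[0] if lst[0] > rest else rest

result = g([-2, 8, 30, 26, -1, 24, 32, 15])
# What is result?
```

Recursive max over [-2, 8, 30, 26, -1, 24, 32, 15] = 32

Answer: 32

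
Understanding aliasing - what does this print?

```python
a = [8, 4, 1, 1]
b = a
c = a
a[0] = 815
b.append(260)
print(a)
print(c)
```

Key concept: multiple aliases.
Step by step:
`a = [8, 4, 1, 1]` → a = [8, 4, 1, 1]
`b = a` → b = [8, 4, 1, 1] (same object as a)
`c = a` → c = [8, 4, 1, 1] (same object as a, b)
`a[0] = 815` → a = [815, 4, 1, 1] (same object as b, c); b = [815, 4, 1, 1] (same object as a, c); c = [815, 4, 1, 1] (same object as a, b)
`b.append(260)` → a = [815, 4, 1, 1, 260] (same object as b, c); b = [815, 4, 1, 1, 260] (same object as a, c); c = [815, 4, 1, 1, 260] (same object as a, b)
`print(a)` → prints [815, 4, 1, 1, 260]
`print(c)` → prints [815, 4, 1, 1, 260]

Answer:
[815, 4, 1, 1, 260]
[815, 4, 1, 1, 260]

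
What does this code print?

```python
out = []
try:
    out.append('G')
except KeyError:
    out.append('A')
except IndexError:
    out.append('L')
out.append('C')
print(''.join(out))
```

Execution trace: 'G' (try body, no exception) → 'C' (after the try/except). Output: GC

Answer: GC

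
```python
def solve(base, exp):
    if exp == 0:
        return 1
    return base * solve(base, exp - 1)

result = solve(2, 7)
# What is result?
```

solve(2, 7) = 2 * 2 * 2 * 2 * 2 * 2 * 2 = 128

Answer: 128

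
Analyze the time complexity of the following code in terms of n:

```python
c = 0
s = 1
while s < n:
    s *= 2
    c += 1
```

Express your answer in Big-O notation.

Each loop level contributes: log n. Multiplying the contributions gives O(log n).

Answer: O(log n)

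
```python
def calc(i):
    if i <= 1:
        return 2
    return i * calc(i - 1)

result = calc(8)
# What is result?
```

calc(8) = 8 * 7 * 6 * 5 * 4 * 3 * 2 * 2 = 80640

Answer: 80640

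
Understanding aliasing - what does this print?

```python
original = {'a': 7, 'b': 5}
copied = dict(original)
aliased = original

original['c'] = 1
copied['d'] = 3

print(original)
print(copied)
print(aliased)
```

Key concept: dict() creates copy, assignment creates alias.
Step by step:
`original = {'a': 7, 'b': 5}` → original = {'a': 7, 'b': 5}
`copied = dict(original)` → copied = {'a': 7, 'b': 5}
`aliased = original` → aliased = {'a': 7, 'b': 5} (same object as original)
`original['c'] = 1` → original = {'a': 7, 'b': 5, 'c': 1} (same object as aliased); aliased = {'a': 7, 'b': 5, 'c': 1} (same object as original)
`copied['d'] = 3` → copied = {'a': 7, 'b': 5, 'd': 3}
`print(original)` → prints {'a': 7, 'b': 5, 'c': 1}
`print(copied)` → prints {'a': 7, 'b': 5, 'd': 3}
`print(aliased)` → prints {'a': 7, 'b': 5, 'c': 1}

Answer:
{'a': 7, 'b': 5, 'c': 1}
{'a': 7, 'b': 5, 'd': 3}
{'a': 7, 'b': 5, 'c': 1}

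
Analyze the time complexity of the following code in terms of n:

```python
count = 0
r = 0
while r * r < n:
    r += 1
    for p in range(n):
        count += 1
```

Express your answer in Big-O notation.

Each loop level contributes: √n × n. Multiplying the contributions gives O(n√n).

Answer: O(n√n)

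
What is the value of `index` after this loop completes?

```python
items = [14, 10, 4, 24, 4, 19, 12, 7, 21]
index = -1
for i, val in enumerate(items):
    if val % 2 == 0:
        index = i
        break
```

First even number index in [14, 10, 4, 24, 4, 19, 12, 7, 21]
`index` takes the values: -1 → 0

Answer: 0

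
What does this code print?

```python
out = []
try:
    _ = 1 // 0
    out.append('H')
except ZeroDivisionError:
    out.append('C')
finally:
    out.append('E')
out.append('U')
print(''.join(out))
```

Execution trace: 'C' (except ZeroDivisionError) → 'E' (finally) → 'U' (after the try/except). Output: CEU

Answer: CEU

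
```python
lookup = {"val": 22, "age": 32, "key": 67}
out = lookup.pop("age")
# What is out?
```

Trace:
`lookup = {"val": 22, "age": 32, "key": 67}` → lookup = {'val': 22, 'age': 32, 'key': 67}
`out = lookup.pop("age")` → lookup = {'val': 22, 'key': 67}; out = 32
So out = 32

Answer: 32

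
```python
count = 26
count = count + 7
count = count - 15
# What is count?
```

Trace:
`count = 26` → count = 26
`count = count + 7` → count = 33
`count = count - 15` → count = 18
So count = 18

Answer: 18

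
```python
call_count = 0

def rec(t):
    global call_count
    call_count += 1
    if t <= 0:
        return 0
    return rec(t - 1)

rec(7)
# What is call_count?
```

Linear recursion stepping by 1: 8 calls from t=7 down to ≤0.

Answer: 8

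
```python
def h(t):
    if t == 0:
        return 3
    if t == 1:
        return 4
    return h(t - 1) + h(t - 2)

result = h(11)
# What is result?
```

Build up from base cases: h(0)=3, h(1)=4, h(2)=7, h(3)=11, h(4)=18, h(5)=29, h(6)=47, ..., h(11)=521

Answer: 521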